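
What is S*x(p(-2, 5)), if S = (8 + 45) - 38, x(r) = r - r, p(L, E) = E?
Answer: 0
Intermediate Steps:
x(r) = 0
S = 15 (S = 53 - 38 = 15)
S*x(p(-2, 5)) = 15*0 = 0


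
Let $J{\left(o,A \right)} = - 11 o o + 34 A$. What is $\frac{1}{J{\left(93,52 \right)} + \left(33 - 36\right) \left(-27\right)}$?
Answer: $- \frac{1}{93290} \approx -1.0719 \cdot 10^{-5}$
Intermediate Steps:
$J{\left(o,A \right)} = - 11 o^{2} + 34 A$
$\frac{1}{J{\left(93,52 \right)} + \left(33 - 36\right) \left(-27\right)} = \frac{1}{\left(- 11 \cdot 93^{2} + 34 \cdot 52\right) + \left(33 - 36\right) \left(-27\right)} = \frac{1}{\left(\left(-11\right) 8649 + 1768\right) - -81} = \frac{1}{\left(-95139 + 1768\right) + 81} = \frac{1}{-93371 + 81} = \frac{1}{-93290} = - \frac{1}{93290}$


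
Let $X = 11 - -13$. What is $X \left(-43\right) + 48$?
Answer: $-984$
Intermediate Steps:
$X = 24$ ($X = 11 + 13 = 24$)
$X \left(-43\right) + 48 = 24 \left(-43\right) + 48 = -1032 + 48 = -984$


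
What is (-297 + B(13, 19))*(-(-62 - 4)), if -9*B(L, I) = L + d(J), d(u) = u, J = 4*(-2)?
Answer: -58916/3 ≈ -19639.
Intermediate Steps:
J = -8
B(L, I) = 8/9 - L/9 (B(L, I) = -(L - 8)/9 = -(-8 + L)/9 = 8/9 - L/9)
(-297 + B(13, 19))*(-(-62 - 4)) = (-297 + (8/9 - ⅑*13))*(-(-62 - 4)) = (-297 + (8/9 - 13/9))*(-1*(-66)) = (-297 - 5/9)*66 = -2678/9*66 = -58916/3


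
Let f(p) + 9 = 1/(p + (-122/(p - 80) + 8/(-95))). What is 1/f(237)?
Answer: -3522009/31683166 ≈ -0.11116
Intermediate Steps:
f(p) = -9 + 1/(-8/95 + p - 122/(-80 + p)) (f(p) = -9 + 1/(p + (-122/(p - 80) + 8/(-95))) = -9 + 1/(p + (-122/(-80 + p) + 8*(-1/95))) = -9 + 1/(p + (-122/(-80 + p) - 8/95)) = -9 + 1/(p + (-8/95 - 122/(-80 + p))) = -9 + 1/(-8/95 + p - 122/(-80 + p)))
1/f(237) = 1/((-90950 - 68567*237 + 855*237²)/(10950 - 95*237² + 7608*237)) = 1/((-90950 - 16250379 + 855*56169)/(10950 - 95*56169 + 1803096)) = 1/((-90950 - 16250379 + 48024495)/(10950 - 5336055 + 1803096)) = 1/(31683166/(-3522009)) = 1/(-1/3522009*31683166) = 1/(-31683166/3522009) = -3522009/31683166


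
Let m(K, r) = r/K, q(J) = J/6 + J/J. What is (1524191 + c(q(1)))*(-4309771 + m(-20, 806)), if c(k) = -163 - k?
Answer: -394096084068193/60 ≈ -6.5683e+12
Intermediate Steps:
q(J) = 1 + J/6 (q(J) = J*(⅙) + 1 = J/6 + 1 = 1 + J/6)
(1524191 + c(q(1)))*(-4309771 + m(-20, 806)) = (1524191 + (-163 - (1 + (⅙)*1)))*(-4309771 + 806/(-20)) = (1524191 + (-163 - (1 + ⅙)))*(-4309771 + 806*(-1/20)) = (1524191 + (-163 - 1*7/6))*(-4309771 - 403/10) = (1524191 + (-163 - 7/6))*(-43098113/10) = (1524191 - 985/6)*(-43098113/10) = (9144161/6)*(-43098113/10) = -394096084068193/60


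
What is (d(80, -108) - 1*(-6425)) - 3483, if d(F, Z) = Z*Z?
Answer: 14606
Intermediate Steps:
d(F, Z) = Z²
(d(80, -108) - 1*(-6425)) - 3483 = ((-108)² - 1*(-6425)) - 3483 = (11664 + 6425) - 3483 = 18089 - 3483 = 14606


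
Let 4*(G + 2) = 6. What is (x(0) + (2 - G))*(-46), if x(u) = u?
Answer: -115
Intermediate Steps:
G = -½ (G = -2 + (¼)*6 = -2 + 3/2 = -½ ≈ -0.50000)
(x(0) + (2 - G))*(-46) = (0 + (2 - 1*(-½)))*(-46) = (0 + (2 + ½))*(-46) = (0 + 5/2)*(-46) = (5/2)*(-46) = -115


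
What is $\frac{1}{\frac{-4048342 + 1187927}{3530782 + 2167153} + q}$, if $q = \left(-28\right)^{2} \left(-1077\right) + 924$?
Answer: $- \frac{1139587}{961178389711} \approx -1.1856 \cdot 10^{-6}$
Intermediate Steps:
$q = -843444$ ($q = 784 \left(-1077\right) + 924 = -844368 + 924 = -843444$)
$\frac{1}{\frac{-4048342 + 1187927}{3530782 + 2167153} + q} = \frac{1}{\frac{-4048342 + 1187927}{3530782 + 2167153} - 843444} = \frac{1}{- \frac{2860415}{5697935} - 843444} = \frac{1}{\left(-2860415\right) \frac{1}{5697935} - 843444} = \frac{1}{- \frac{572083}{1139587} - 843444} = \frac{1}{- \frac{961178389711}{1139587}} = - \frac{1139587}{961178389711}$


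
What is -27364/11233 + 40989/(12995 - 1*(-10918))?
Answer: -64641965/89538243 ≈ -0.72195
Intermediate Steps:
-27364/11233 + 40989/(12995 - 1*(-10918)) = -27364*1/11233 + 40989/(12995 + 10918) = -27364/11233 + 40989/23913 = -27364/11233 + 40989*(1/23913) = -27364/11233 + 13663/7971 = -64641965/89538243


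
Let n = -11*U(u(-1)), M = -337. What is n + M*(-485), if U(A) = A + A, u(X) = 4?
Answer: 163357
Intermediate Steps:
U(A) = 2*A
n = -88 (n = -22*4 = -11*8 = -88)
n + M*(-485) = -88 - 337*(-485) = -88 + 163445 = 163357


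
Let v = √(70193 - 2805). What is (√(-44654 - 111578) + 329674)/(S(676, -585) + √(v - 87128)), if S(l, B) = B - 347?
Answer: 2*(√39058 - 164837*I)/(932*I + √2*√(43564 - √16847)) ≈ -321.45 - 102.08*I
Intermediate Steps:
S(l, B) = -347 + B
v = 2*√16847 (v = √67388 = 2*√16847 ≈ 259.59)
(√(-44654 - 111578) + 329674)/(S(676, -585) + √(v - 87128)) = (√(-44654 - 111578) + 329674)/((-347 - 585) + √(2*√16847 - 87128)) = (√(-156232) + 329674)/(-932 + √(-87128 + 2*√16847)) = (2*I*√39058 + 329674)/(-932 + √(-87128 + 2*√16847)) = (329674 + 2*I*√39058)/(-932 + √(-87128 + 2*√16847))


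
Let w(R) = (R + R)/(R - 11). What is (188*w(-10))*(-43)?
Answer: -161680/21 ≈ -7699.0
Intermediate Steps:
w(R) = 2*R/(-11 + R) (w(R) = (2*R)/(-11 + R) = 2*R/(-11 + R))
(188*w(-10))*(-43) = (188*(2*(-10)/(-11 - 10)))*(-43) = (188*(2*(-10)/(-21)))*(-43) = (188*(2*(-10)*(-1/21)))*(-43) = (188*(20/21))*(-43) = (3760/21)*(-43) = -161680/21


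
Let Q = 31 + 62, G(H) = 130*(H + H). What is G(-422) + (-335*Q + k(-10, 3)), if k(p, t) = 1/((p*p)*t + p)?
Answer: -40853749/290 ≈ -1.4088e+5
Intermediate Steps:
k(p, t) = 1/(p + t*p²) (k(p, t) = 1/(p²*t + p) = 1/(t*p² + p) = 1/(p + t*p²))
G(H) = 260*H (G(H) = 130*(2*H) = 260*H)
Q = 93
G(-422) + (-335*Q + k(-10, 3)) = 260*(-422) + (-335*93 + 1/((-10)*(1 - 10*3))) = -109720 + (-31155 - 1/(10*(1 - 30))) = -109720 + (-31155 - ⅒/(-29)) = -109720 + (-31155 - ⅒*(-1/29)) = -109720 + (-31155 + 1/290) = -109720 - 9034949/290 = -40853749/290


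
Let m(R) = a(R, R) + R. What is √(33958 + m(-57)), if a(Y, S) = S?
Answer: 2*√8461 ≈ 183.97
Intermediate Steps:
m(R) = 2*R (m(R) = R + R = 2*R)
√(33958 + m(-57)) = √(33958 + 2*(-57)) = √(33958 - 114) = √33844 = 2*√8461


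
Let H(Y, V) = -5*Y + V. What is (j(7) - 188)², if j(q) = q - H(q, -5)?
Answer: 19881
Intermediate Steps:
H(Y, V) = V - 5*Y
j(q) = 5 + 6*q (j(q) = q - (-5 - 5*q) = q + (5 + 5*q) = 5 + 6*q)
(j(7) - 188)² = ((5 + 6*7) - 188)² = ((5 + 42) - 188)² = (47 - 188)² = (-141)² = 19881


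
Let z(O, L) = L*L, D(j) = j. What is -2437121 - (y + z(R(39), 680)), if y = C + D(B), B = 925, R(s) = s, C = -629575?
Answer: -2270871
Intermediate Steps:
y = -628650 (y = -629575 + 925 = -628650)
z(O, L) = L²
-2437121 - (y + z(R(39), 680)) = -2437121 - (-628650 + 680²) = -2437121 - (-628650 + 462400) = -2437121 - 1*(-166250) = -2437121 + 166250 = -2270871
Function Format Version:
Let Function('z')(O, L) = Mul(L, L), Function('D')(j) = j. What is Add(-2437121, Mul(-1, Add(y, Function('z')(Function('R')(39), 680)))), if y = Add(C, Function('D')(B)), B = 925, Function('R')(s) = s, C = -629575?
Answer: -2270871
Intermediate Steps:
y = -628650 (y = Add(-629575, 925) = -628650)
Function('z')(O, L) = Pow(L, 2)
Add(-2437121, Mul(-1, Add(y, Function('z')(Function('R')(39), 680)))) = Add(-2437121, Mul(-1, Add(-628650, Pow(680, 2)))) = Add(-2437121, Mul(-1, Add(-628650, 462400))) = Add(-2437121, Mul(-1, -166250)) = Add(-2437121, 166250) = -2270871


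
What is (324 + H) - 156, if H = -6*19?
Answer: 54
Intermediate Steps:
H = -114
(324 + H) - 156 = (324 - 114) - 156 = 210 - 156 = 54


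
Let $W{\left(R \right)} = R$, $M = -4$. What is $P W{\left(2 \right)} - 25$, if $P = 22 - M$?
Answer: $27$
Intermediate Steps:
$P = 26$ ($P = 22 - -4 = 22 + 4 = 26$)
$P W{\left(2 \right)} - 25 = 26 \cdot 2 - 25 = 52 - 25 = 27$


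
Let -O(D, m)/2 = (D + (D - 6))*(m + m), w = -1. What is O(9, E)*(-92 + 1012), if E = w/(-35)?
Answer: -8832/7 ≈ -1261.7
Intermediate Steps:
E = 1/35 (E = -1/(-35) = -1*(-1/35) = 1/35 ≈ 0.028571)
O(D, m) = -4*m*(-6 + 2*D) (O(D, m) = -2*(D + (D - 6))*(m + m) = -2*(D + (-6 + D))*2*m = -2*(-6 + 2*D)*2*m = -4*m*(-6 + 2*D))
O(9, E)*(-92 + 1012) = (8*(1/35)*(3 - 1*9))*(-92 + 1012) = (8*(1/35)*(3 - 9))*920 = (8*(1/35)*(-6))*920 = -48/35*920 = -8832/7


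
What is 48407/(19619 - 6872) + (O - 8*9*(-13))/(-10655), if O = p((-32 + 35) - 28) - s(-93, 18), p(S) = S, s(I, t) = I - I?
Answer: 504164068/135819285 ≈ 3.7120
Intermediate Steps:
s(I, t) = 0
O = -25 (O = ((-32 + 35) - 28) - 1*0 = (3 - 28) + 0 = -25 + 0 = -25)
48407/(19619 - 6872) + (O - 8*9*(-13))/(-10655) = 48407/(19619 - 6872) + (-25 - 8*9*(-13))/(-10655) = 48407/12747 + (-25 - 72*(-13))*(-1/10655) = 48407*(1/12747) + (-25 - 1*(-936))*(-1/10655) = 48407/12747 + (-25 + 936)*(-1/10655) = 48407/12747 + 911*(-1/10655) = 48407/12747 - 911/10655 = 504164068/135819285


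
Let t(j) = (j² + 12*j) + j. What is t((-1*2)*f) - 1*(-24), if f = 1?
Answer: 2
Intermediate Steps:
t(j) = j² + 13*j
t((-1*2)*f) - 1*(-24) = (-1*2*1)*(13 - 1*2*1) - 1*(-24) = (-2*1)*(13 - 2*1) + 24 = -2*(13 - 2) + 24 = -2*11 + 24 = -22 + 24 = 2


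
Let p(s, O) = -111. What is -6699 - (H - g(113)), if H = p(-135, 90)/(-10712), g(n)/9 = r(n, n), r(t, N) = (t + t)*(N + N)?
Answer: 4852375209/10712 ≈ 4.5299e+5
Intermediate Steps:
r(t, N) = 4*N*t (r(t, N) = (2*t)*(2*N) = 4*N*t)
g(n) = 36*n**2 (g(n) = 9*(4*n*n) = 9*(4*n**2) = 36*n**2)
H = 111/10712 (H = -111/(-10712) = -111*(-1/10712) = 111/10712 ≈ 0.010362)
-6699 - (H - g(113)) = -6699 - (111/10712 - 36*113**2) = -6699 - (111/10712 - 36*12769) = -6699 - (111/10712 - 1*459684) = -6699 - (111/10712 - 459684) = -6699 - 1*(-4924134897/10712) = -6699 + 4924134897/10712 = 4852375209/10712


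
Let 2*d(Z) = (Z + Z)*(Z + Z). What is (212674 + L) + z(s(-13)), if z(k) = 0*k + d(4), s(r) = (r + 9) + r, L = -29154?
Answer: 183552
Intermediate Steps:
s(r) = 9 + 2*r (s(r) = (9 + r) + r = 9 + 2*r)
d(Z) = 2*Z**2 (d(Z) = ((Z + Z)*(Z + Z))/2 = ((2*Z)*(2*Z))/2 = (4*Z**2)/2 = 2*Z**2)
z(k) = 32 (z(k) = 0*k + 2*4**2 = 0 + 2*16 = 0 + 32 = 32)
(212674 + L) + z(s(-13)) = (212674 - 29154) + 32 = 183520 + 32 = 183552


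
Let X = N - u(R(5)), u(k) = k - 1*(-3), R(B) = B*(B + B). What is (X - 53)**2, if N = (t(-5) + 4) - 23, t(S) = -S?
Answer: 14400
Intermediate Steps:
R(B) = 2*B**2 (R(B) = B*(2*B) = 2*B**2)
u(k) = 3 + k (u(k) = k + 3 = 3 + k)
N = -14 (N = (-1*(-5) + 4) - 23 = (5 + 4) - 23 = 9 - 23 = -14)
X = -67 (X = -14 - (3 + 2*5**2) = -14 - (3 + 2*25) = -14 - (3 + 50) = -14 - 1*53 = -14 - 53 = -67)
(X - 53)**2 = (-67 - 53)**2 = (-120)**2 = 14400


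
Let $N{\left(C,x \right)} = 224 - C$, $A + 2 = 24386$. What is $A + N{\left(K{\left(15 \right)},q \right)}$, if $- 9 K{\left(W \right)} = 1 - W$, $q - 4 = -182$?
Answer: $\frac{221458}{9} \approx 24606.0$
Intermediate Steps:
$A = 24384$ ($A = -2 + 24386 = 24384$)
$q = -178$ ($q = 4 - 182 = -178$)
$K{\left(W \right)} = - \frac{1}{9} + \frac{W}{9}$ ($K{\left(W \right)} = - \frac{1 - W}{9} = - \frac{1}{9} + \frac{W}{9}$)
$A + N{\left(K{\left(15 \right)},q \right)} = 24384 + \left(224 - \left(- \frac{1}{9} + \frac{1}{9} \cdot 15\right)\right) = 24384 + \left(224 - \left(- \frac{1}{9} + \frac{5}{3}\right)\right) = 24384 + \left(224 - \frac{14}{9}\right) = 24384 + \frac{2002}{9} = \frac{221458}{9}$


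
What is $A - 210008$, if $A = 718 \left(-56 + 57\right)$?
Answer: $-209290$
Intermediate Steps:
$A = 718$ ($A = 718 \cdot 1 = 718$)
$A - 210008 = 718 - 210008 = -209290$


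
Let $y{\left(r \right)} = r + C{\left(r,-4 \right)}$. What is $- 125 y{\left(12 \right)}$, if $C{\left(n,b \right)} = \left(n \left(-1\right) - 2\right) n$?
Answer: $19500$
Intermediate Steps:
$C{\left(n,b \right)} = n \left(-2 - n\right)$ ($C{\left(n,b \right)} = \left(- n - 2\right) n = \left(-2 - n\right) n = n \left(-2 - n\right)$)
$y{\left(r \right)} = r - r \left(2 + r\right)$
$- 125 y{\left(12 \right)} = - 125 \cdot 12 \left(-1 - 12\right) = - 125 \cdot 12 \left(-13\right) = \left(-125\right) \left(-156\right) = 19500$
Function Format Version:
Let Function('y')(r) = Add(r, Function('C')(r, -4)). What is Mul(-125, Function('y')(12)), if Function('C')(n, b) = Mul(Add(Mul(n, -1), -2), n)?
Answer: 19500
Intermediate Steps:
Function('C')(n, b) = Mul(n, Add(-2, Mul(-1, n))) (Function('C')(n, b) = Mul(Add(Mul(-1, n), -2), n) = Mul(Add(-2, Mul(-1, n)), n) = Mul(n, Add(-2, Mul(-1, n))))
Function('y')(r) = Add(r, Mul(-1, r, Add(2, r)))
Mul(-125, Function('y')(12)) = Mul(-125, Mul(12, Add(-1, Mul(-1, 12)))) = Mul(-125, Mul(12, Add(-1, -12))) = Mul(-125, Mul(12, -13)) = Mul(-125, -156) = 19500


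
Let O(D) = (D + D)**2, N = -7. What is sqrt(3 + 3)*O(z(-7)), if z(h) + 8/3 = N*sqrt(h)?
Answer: -12092*sqrt(6)/9 + 448*I*sqrt(42)/3 ≈ -3291.0 + 967.79*I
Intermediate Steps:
z(h) = -8/3 - 7*sqrt(h)
O(D) = 4*D**2 (O(D) = (2*D)**2 = 4*D**2)
sqrt(3 + 3)*O(z(-7)) = sqrt(3 + 3)*(4*(-8/3 - 7*I*sqrt(7))**2) = sqrt(6)*(4*(-8/3 - 7*I*sqrt(7))**2) = 4*sqrt(6)*(-8/3 - 7*I*sqrt(7))**2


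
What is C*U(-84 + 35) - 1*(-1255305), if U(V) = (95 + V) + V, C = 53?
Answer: 1255146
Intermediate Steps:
U(V) = 95 + 2*V
C*U(-84 + 35) - 1*(-1255305) = 53*(95 + 2*(-84 + 35)) - 1*(-1255305) = 53*(95 + 2*(-49)) + 1255305 = 53*(95 - 98) + 1255305 = 53*(-3) + 1255305 = -159 + 1255305 = 1255146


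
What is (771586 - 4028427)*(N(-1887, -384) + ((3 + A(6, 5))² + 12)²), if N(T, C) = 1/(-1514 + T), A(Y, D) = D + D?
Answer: -362877745314560/3401 ≈ -1.0670e+11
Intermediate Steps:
A(Y, D) = 2*D
(771586 - 4028427)*(N(-1887, -384) + ((3 + A(6, 5))² + 12)²) = (771586 - 4028427)*(1/(-1514 - 1887) + ((3 + 2*5)² + 12)²) = -3256841*(1/(-3401) + ((3 + 10)² + 12)²) = -3256841*(-1/3401 + (13² + 12)²) = -3256841*(-1/3401 + (169 + 12)²) = -3256841*(-1/3401 + 181²) = -3256841*(-1/3401 + 32761) = -3256841*111420160/3401 = -362877745314560/3401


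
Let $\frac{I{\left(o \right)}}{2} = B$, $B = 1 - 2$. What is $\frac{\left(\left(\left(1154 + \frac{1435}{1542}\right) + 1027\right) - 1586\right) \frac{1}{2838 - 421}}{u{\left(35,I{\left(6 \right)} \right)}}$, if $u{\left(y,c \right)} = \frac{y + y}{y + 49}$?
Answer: $\frac{183785}{621169} \approx 0.29587$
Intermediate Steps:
$B = -1$
$I{\left(o \right)} = -2$ ($I{\left(o \right)} = 2 \left(-1\right) = -2$)
$u{\left(y,c \right)} = \frac{2 y}{49 + y}$
$\frac{\left(\left(\left(1154 + \frac{1435}{1542}\right) + 1027\right) - 1586\right) \frac{1}{2838 - 421}}{u{\left(35,I{\left(6 \right)} \right)}} = \frac{\left(\left(\left(1154 + \frac{1435}{1542}\right) + 1027\right) - 1586\right) \frac{1}{2838 - 421}}{2 \cdot 35 \frac{1}{49 + 35}} = \frac{\left(\left(\left(1154 + 1435 \cdot \frac{1}{1542}\right) + 1027\right) - 1586\right) \frac{1}{2417}}{2 \cdot 35 \cdot \frac{1}{84}} = \frac{\left(\left(\left(1154 + \frac{1435}{1542}\right) + 1027\right) - 1586\right) \frac{1}{2417}}{2 \cdot 35 \cdot \frac{1}{84}} = \frac{\left(\left(\frac{1780903}{1542} + 1027\right) - 1586\right) \frac{1}{2417}}{\frac{5}{6}} = \left(\frac{3364537}{1542} - 1586\right) \frac{1}{2417} \cdot \frac{6}{5} = \frac{918925}{1542} \cdot \frac{1}{2417} \cdot \frac{6}{5} = \frac{918925}{3727014} \cdot \frac{6}{5} = \frac{183785}{621169}$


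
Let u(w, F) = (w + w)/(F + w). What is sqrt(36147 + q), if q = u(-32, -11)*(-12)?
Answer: 3*sqrt(7422531)/43 ≈ 190.08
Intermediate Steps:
u(w, F) = 2*w/(F + w) (u(w, F) = (2*w)/(F + w) = 2*w/(F + w))
q = -768/43 (q = (2*(-32)/(-11 - 32))*(-12) = (2*(-32)/(-43))*(-12) = (2*(-32)*(-1/43))*(-12) = (64/43)*(-12) = -768/43 ≈ -17.860)
sqrt(36147 + q) = sqrt(36147 - 768/43) = sqrt(1553553/43) = 3*sqrt(7422531)/43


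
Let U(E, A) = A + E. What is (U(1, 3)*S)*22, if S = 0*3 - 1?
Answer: -88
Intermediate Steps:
S = -1 (S = 0 - 1 = -1)
(U(1, 3)*S)*22 = ((3 + 1)*(-1))*22 = (4*(-1))*22 = -4*22 = -88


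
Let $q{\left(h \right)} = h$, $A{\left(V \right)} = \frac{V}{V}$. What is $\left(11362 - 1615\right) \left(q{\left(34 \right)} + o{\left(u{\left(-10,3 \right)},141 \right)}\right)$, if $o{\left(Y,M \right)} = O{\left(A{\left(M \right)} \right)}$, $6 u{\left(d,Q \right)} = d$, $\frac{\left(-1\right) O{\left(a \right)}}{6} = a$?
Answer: $272916$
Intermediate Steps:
$A{\left(V \right)} = 1$
$O{\left(a \right)} = - 6 a$
$u{\left(d,Q \right)} = \frac{d}{6}$
$o{\left(Y,M \right)} = -6$ ($o{\left(Y,M \right)} = \left(-6\right) 1 = -6$)
$\left(11362 - 1615\right) \left(q{\left(34 \right)} + o{\left(u{\left(-10,3 \right)},141 \right)}\right) = \left(11362 - 1615\right) \left(34 - 6\right) = 9747 \cdot 28 = 272916$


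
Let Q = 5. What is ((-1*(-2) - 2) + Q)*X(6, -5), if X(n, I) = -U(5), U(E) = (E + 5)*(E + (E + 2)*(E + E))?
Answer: -3750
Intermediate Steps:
U(E) = (5 + E)*(E + 2*E*(2 + E)) (U(E) = (5 + E)*(E + (2 + E)*(2*E)) = (5 + E)*(E + 2*E*(2 + E)))
X(n, I) = -750 (X(n, I) = -5*(25 + 2*5² + 15*5) = -5*(25 + 2*25 + 75) = -5*(25 + 50 + 75) = -5*150 = -1*750 = -750)
((-1*(-2) - 2) + Q)*X(6, -5) = ((-1*(-2) - 2) + 5)*(-750) = ((2 - 2) + 5)*(-750) = (0 + 5)*(-750) = 5*(-750) = -3750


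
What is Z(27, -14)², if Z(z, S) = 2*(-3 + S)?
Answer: 1156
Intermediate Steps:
Z(z, S) = -6 + 2*S
Z(27, -14)² = (-6 + 2*(-14))² = (-6 - 28)² = (-34)² = 1156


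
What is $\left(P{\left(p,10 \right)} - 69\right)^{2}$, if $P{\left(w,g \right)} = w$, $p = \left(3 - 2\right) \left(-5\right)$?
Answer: $5476$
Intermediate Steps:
$p = -5$ ($p = 1 \left(-5\right) = -5$)
$\left(P{\left(p,10 \right)} - 69\right)^{2} = \left(-5 - 69\right)^{2} = \left(-74\right)^{2} = 5476$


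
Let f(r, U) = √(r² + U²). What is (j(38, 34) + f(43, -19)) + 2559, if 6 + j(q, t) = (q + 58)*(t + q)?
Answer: 9465 + √2210 ≈ 9512.0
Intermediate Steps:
j(q, t) = -6 + (58 + q)*(q + t) (j(q, t) = -6 + (q + 58)*(t + q) = -6 + (58 + q)*(q + t))
f(r, U) = √(U² + r²)
(j(38, 34) + f(43, -19)) + 2559 = ((-6 + 38² + 58*38 + 58*34 + 38*34) + √((-19)² + 43²)) + 2559 = ((-6 + 1444 + 2204 + 1972 + 1292) + √(361 + 1849)) + 2559 = (6906 + √2210) + 2559 = 9465 + √2210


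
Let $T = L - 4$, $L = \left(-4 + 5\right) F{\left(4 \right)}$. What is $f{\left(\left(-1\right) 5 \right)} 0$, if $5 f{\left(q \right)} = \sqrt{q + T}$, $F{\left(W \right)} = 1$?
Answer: $0$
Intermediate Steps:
$L = 1$ ($L = \left(-4 + 5\right) 1 = 1 \cdot 1 = 1$)
$T = -3$ ($T = 1 - 4 = -3$)
$f{\left(q \right)} = \frac{\sqrt{-3 + q}}{5}$ ($f{\left(q \right)} = \frac{\sqrt{q - 3}}{5} = \frac{\sqrt{-3 + q}}{5}$)
$f{\left(\left(-1\right) 5 \right)} 0 = \frac{\sqrt{-3 - 5}}{5} \cdot 0 = \frac{\sqrt{-8}}{5} \cdot 0 = \frac{2 i \sqrt{2}}{5} \cdot 0 = 0$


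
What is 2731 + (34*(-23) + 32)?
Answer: 1981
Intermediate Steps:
2731 + (34*(-23) + 32) = 2731 + (-782 + 32) = 2731 - 750 = 1981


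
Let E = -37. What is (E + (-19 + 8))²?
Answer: 2304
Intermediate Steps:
(E + (-19 + 8))² = (-37 + (-19 + 8))² = (-37 - 11)² = (-48)² = 2304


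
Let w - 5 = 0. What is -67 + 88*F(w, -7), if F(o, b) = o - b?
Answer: 989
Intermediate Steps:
w = 5 (w = 5 + 0 = 5)
-67 + 88*F(w, -7) = -67 + 88*(5 - 1*(-7)) = -67 + 88*(5 + 7) = -67 + 88*12 = -67 + 1056 = 989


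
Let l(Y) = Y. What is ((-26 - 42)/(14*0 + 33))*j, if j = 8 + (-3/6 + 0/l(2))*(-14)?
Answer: -340/11 ≈ -30.909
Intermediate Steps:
j = 15 (j = 8 + (-3/6 + 0/2)*(-14) = 8 + (-3*1/6 + 0*(1/2))*(-14) = 8 + (-1/2 + 0)*(-14) = 8 - 1/2*(-14) = 8 + 7 = 15)
((-26 - 42)/(14*0 + 33))*j = ((-26 - 42)/(14*0 + 33))*15 = -68/(0 + 33)*15 = -68/33*15 = -340/11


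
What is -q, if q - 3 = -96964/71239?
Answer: -16679/10177 ≈ -1.6389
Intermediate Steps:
q = 16679/10177 (q = 3 - 96964/71239 = 3 - 96964*1/71239 = 3 - 13852/10177 = 16679/10177 ≈ 1.6389)
-q = -1*16679/10177 = -16679/10177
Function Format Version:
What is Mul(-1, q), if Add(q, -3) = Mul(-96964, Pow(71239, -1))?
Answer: Rational(-16679, 10177) ≈ -1.6389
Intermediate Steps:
q = Rational(16679, 10177) (q = Add(3, Mul(-96964, Pow(71239, -1))) = Add(3, Mul(-96964, Rational(1, 71239))) = Add(3, Rational(-13852, 10177)) = Rational(16679, 10177) ≈ 1.6389)
Mul(-1, q) = Mul(-1, Rational(16679, 10177)) = Rational(-16679, 10177)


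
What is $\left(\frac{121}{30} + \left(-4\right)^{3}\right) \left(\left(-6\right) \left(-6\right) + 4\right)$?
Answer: $- \frac{7196}{3} \approx -2398.7$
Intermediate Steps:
$\left(\frac{121}{30} + \left(-4\right)^{3}\right) \left(\left(-6\right) \left(-6\right) + 4\right) = \left(121 \cdot \frac{1}{30} - 64\right) \left(36 + 4\right) = \left(\frac{121}{30} - 64\right) 40 = \left(- \frac{1799}{30}\right) 40 = - \frac{7196}{3}$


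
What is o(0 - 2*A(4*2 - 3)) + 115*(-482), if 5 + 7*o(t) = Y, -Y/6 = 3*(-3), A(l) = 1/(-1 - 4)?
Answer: -55423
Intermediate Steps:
A(l) = -⅕ (A(l) = 1/(-5) = -⅕)
Y = 54 (Y = -18*(-3) = -6*(-9) = 54)
o(t) = 7 (o(t) = -5/7 + (⅐)*54 = -5/7 + 54/7 = 7)
o(0 - 2*A(4*2 - 3)) + 115*(-482) = 7 + 115*(-482) = 7 - 55430 = -55423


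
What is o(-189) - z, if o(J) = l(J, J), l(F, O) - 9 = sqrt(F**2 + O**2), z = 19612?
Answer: -19603 + 189*sqrt(2) ≈ -19336.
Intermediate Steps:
l(F, O) = 9 + sqrt(F**2 + O**2)
o(J) = 9 + sqrt(2)*sqrt(J**2) (o(J) = 9 + sqrt(J**2 + J**2) = 9 + sqrt(2*J**2) = 9 + sqrt(2)*sqrt(J**2))
o(-189) - z = (9 + sqrt(2)*sqrt((-189)**2)) - 1*19612 = (9 + sqrt(2)*sqrt(35721)) - 19612 = (9 + sqrt(2)*189) - 19612 = (9 + 189*sqrt(2)) - 19612 = -19603 + 189*sqrt(2)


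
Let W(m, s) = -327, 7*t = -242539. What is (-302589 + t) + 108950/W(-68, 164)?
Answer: -772699124/2289 ≈ -3.3757e+5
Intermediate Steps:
t = -242539/7 (t = (⅐)*(-242539) = -242539/7 ≈ -34648.)
(-302589 + t) + 108950/W(-68, 164) = (-302589 - 242539/7) + 108950/(-327) = -2360662/7 + 108950*(-1/327) = -2360662/7 - 108950/327 = -772699124/2289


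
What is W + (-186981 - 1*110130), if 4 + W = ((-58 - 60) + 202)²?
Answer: -290059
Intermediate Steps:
W = 7052 (W = -4 + ((-58 - 60) + 202)² = -4 + (-118 + 202)² = -4 + 84² = -4 + 7056 = 7052)
W + (-186981 - 1*110130) = 7052 + (-186981 - 1*110130) = 7052 + (-186981 - 110130) = 7052 - 297111 = -290059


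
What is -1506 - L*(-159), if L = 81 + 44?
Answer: 18369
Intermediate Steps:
L = 125
-1506 - L*(-159) = -1506 - 125*(-159) = -1506 - 1*(-19875) = -1506 + 19875 = 18369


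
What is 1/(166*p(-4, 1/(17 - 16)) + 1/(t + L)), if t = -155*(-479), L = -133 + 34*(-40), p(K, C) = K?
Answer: -72752/48307327 ≈ -0.0015060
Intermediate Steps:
L = -1493 (L = -133 - 1360 = -1493)
t = 74245
1/(166*p(-4, 1/(17 - 16)) + 1/(t + L)) = 1/(166*(-4) + 1/(74245 - 1493)) = 1/(-664 + 1/72752) = 1/(-48307327/72752) = -72752/48307327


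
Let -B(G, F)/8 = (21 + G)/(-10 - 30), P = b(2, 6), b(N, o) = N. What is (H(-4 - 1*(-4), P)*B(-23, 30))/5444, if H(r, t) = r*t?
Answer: 0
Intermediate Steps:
P = 2
B(G, F) = 21/5 + G/5 (B(G, F) = -8*(21 + G)/(-10 - 30) = -8*(21 + G)/(-40) = -8*(21 + G)*(-1)/40 = -8*(-21/40 - G/40) = 21/5 + G/5)
(H(-4 - 1*(-4), P)*B(-23, 30))/5444 = (((-4 - 1*(-4))*2)*(21/5 + (⅕)*(-23)))/5444 = (((-4 + 4)*2)*(21/5 - 23/5))*(1/5444) = ((0*2)*(-⅖))*(1/5444) = (0*(-⅖))*(1/5444) = 0*(1/5444) = 0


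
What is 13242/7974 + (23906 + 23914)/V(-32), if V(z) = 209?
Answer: 64014043/277761 ≈ 230.46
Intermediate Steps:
13242/7974 + (23906 + 23914)/V(-32) = 13242/7974 + (23906 + 23914)/209 = 13242*(1/7974) + 47820*(1/209) = 2207/1329 + 47820/209 = 64014043/277761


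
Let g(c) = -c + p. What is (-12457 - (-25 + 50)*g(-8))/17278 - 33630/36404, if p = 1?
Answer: -13720193/8276162 ≈ -1.6578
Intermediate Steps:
g(c) = 1 - c (g(c) = -c + 1 = 1 - c)
(-12457 - (-25 + 50)*g(-8))/17278 - 33630/36404 = (-12457 - (-25 + 50)*(1 - 1*(-8)))/17278 - 33630/36404 = (-12457 - 25*(1 + 8))*(1/17278) - 33630*1/36404 = (-12457 - 25*9)*(1/17278) - 885/958 = (-12457 - 1*225)*(1/17278) - 885/958 = (-12457 - 225)*(1/17278) - 885/958 = -12682*1/17278 - 885/958 = -6341/8639 - 885/958 = -13720193/8276162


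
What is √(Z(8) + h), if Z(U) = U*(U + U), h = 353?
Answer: √481 ≈ 21.932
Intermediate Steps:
Z(U) = 2*U² (Z(U) = U*(2*U) = 2*U²)
√(Z(8) + h) = √(2*8² + 353) = √(2*64 + 353) = √(128 + 353) = √481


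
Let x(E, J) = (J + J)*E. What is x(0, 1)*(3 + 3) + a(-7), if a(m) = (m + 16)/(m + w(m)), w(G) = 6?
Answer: -9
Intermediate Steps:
x(E, J) = 2*E*J (x(E, J) = (2*J)*E = 2*E*J)
a(m) = (16 + m)/(6 + m) (a(m) = (m + 16)/(m + 6) = (16 + m)/(6 + m))
x(0, 1)*(3 + 3) + a(-7) = (2*0*1)*(3 + 3) + (16 - 7)/(6 - 7) = 0*6 + 9/(-1) = 0 - 1*9 = 0 - 9 = -9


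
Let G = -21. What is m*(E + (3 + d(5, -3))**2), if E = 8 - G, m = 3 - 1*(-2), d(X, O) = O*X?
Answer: 865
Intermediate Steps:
m = 5 (m = 3 + 2 = 5)
E = 29 (E = 8 - 1*(-21) = 8 + 21 = 29)
m*(E + (3 + d(5, -3))**2) = 5*(29 + (3 - 3*5)**2) = 5*(29 + (3 - 15)**2) = 5*(29 + (-12)**2) = 5*(29 + 144) = 5*173 = 865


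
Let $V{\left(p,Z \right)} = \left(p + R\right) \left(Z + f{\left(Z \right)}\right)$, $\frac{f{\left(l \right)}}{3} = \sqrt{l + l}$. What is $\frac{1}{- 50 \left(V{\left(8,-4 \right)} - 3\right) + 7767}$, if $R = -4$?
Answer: $\frac{8717}{78866089} + \frac{1200 i \sqrt{2}}{78866089} \approx 0.00011053 + 2.1518 \cdot 10^{-5} i$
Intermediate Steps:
$f{\left(l \right)} = 3 \sqrt{2} \sqrt{l}$ ($f{\left(l \right)} = 3 \sqrt{l + l} = 3 \sqrt{2 l} = 3 \sqrt{2} \sqrt{l}$)
$V{\left(p,Z \right)} = \left(-4 + p\right) \left(Z + 3 \sqrt{2} \sqrt{Z}\right)$ ($V{\left(p,Z \right)} = \left(p - 4\right) \left(Z + 3 \sqrt{2} \sqrt{Z}\right) = \left(-4 + p\right) \left(Z + 3 \sqrt{2} \sqrt{Z}\right)$)
$\frac{1}{- 50 \left(V{\left(8,-4 \right)} - 3\right) + 7767} = \frac{1}{- 50 \left(\left(\left(-4\right) \left(-4\right) - 32 - 12 \sqrt{2} \sqrt{-4} + 3 \cdot 8 \sqrt{2} \sqrt{-4}\right) - 3\right) + 7767} = \frac{1}{- 50 \left(\left(16 - 32 - 12 \sqrt{2} \cdot 2 i + 3 \cdot 8 \sqrt{2} \cdot 2 i\right) - 3\right) + 7767} = \frac{1}{- 50 \left(\left(16 - 32 - 24 i \sqrt{2} + 48 i \sqrt{2}\right) - 3\right) + 7767} = \frac{1}{- 50 \left(\left(-16 + 24 i \sqrt{2}\right) - 3\right) + 7767} = \frac{1}{- 50 \left(-19 + 24 i \sqrt{2}\right) + 7767} = \frac{1}{\left(950 - 1200 i \sqrt{2}\right) + 7767} = \frac{1}{8717 - 1200 i \sqrt{2}}$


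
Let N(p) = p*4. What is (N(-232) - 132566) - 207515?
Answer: -341009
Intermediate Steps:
N(p) = 4*p
(N(-232) - 132566) - 207515 = (4*(-232) - 132566) - 207515 = (-928 - 132566) - 207515 = -133494 - 207515 = -341009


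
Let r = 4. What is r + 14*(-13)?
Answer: -178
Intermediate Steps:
r + 14*(-13) = 4 + 14*(-13) = 4 - 182 = -178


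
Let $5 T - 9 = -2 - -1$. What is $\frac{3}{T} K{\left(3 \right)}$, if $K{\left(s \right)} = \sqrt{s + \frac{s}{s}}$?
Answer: $\frac{15}{4} \approx 3.75$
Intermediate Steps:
$T = \frac{8}{5}$ ($T = \frac{9}{5} + \frac{-2 - -1}{5} = \frac{9}{5} + \frac{-2 + 1}{5} = \frac{9}{5} + \frac{1}{5} \left(-1\right) = \frac{9}{5} - \frac{1}{5} = \frac{8}{5} \approx 1.6$)
$K{\left(s \right)} = \sqrt{1 + s}$ ($K{\left(s \right)} = \sqrt{s + 1} = \sqrt{1 + s}$)
$\frac{3}{T} K{\left(3 \right)} = \frac{3}{\frac{8}{5}} \sqrt{1 + 3} = 3 \cdot \frac{5}{8} \sqrt{4} = \frac{15}{8} \cdot 2 = \frac{15}{4}$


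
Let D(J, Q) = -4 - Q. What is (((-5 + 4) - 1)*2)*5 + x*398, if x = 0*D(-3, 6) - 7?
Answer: -2806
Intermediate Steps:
x = -7 (x = 0*(-4 - 1*6) - 7 = 0*(-4 - 6) - 7 = 0*(-10) - 7 = 0 - 7 = -7)
(((-5 + 4) - 1)*2)*5 + x*398 = (((-5 + 4) - 1)*2)*5 - 7*398 = ((-1 - 1)*2)*5 - 2786 = -2*2*5 - 2786 = -4*5 - 2786 = -20 - 2786 = -2806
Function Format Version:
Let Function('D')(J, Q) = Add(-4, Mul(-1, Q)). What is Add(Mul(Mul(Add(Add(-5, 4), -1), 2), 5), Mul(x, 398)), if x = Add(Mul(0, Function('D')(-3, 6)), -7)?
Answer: -2806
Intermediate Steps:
x = -7 (x = Add(Mul(0, Add(-4, Mul(-1, 6))), -7) = Add(Mul(0, Add(-4, -6)), -7) = Add(Mul(0, -10), -7) = Add(0, -7) = -7)
Add(Mul(Mul(Add(Add(-5, 4), -1), 2), 5), Mul(x, 398)) = Add(Mul(Mul(Add(Add(-5, 4), -1), 2), 5), Mul(-7, 398)) = Add(Mul(Mul(Add(-1, -1), 2), 5), -2786) = Add(Mul(Mul(-2, 2), 5), -2786) = Add(Mul(-4, 5), -2786) = Add(-20, -2786) = -2806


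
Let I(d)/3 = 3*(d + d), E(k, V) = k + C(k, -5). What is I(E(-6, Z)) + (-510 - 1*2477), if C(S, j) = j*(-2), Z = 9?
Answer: -2915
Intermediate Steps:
C(S, j) = -2*j
E(k, V) = 10 + k (E(k, V) = k - 2*(-5) = k + 10 = 10 + k)
I(d) = 18*d (I(d) = 3*(3*(d + d)) = 3*(3*(2*d)) = 3*(6*d) = 18*d)
I(E(-6, Z)) + (-510 - 1*2477) = 18*(10 - 6) + (-510 - 1*2477) = 18*4 + (-510 - 2477) = 72 - 2987 = -2915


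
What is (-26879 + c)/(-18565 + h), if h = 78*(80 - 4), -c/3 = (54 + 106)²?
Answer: 103679/12637 ≈ 8.2044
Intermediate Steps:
c = -76800 (c = -3*(54 + 106)² = -3*160² = -3*25600 = -76800)
h = 5928 (h = 78*76 = 5928)
(-26879 + c)/(-18565 + h) = (-26879 - 76800)/(-18565 + 5928) = -103679/(-12637) = -103679*(-1/12637) = 103679/12637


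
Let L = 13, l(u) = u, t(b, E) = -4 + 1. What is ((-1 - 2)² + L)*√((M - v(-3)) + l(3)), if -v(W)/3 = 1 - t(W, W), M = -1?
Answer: 22*√14 ≈ 82.316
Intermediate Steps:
t(b, E) = -3
v(W) = -12 (v(W) = -3*(1 - 1*(-3)) = -3*(1 + 3) = -3*4 = -12)
((-1 - 2)² + L)*√((M - v(-3)) + l(3)) = ((-1 - 2)² + 13)*√((-1 - 1*(-12)) + 3) = ((-3)² + 13)*√((-1 + 12) + 3) = (9 + 13)*√(11 + 3) = 22*√14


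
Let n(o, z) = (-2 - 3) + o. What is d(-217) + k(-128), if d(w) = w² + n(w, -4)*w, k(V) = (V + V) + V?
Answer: 94879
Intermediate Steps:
k(V) = 3*V (k(V) = 2*V + V = 3*V)
n(o, z) = -5 + o
d(w) = w² + w*(-5 + w) (d(w) = w² + (-5 + w)*w = w² + w*(-5 + w))
d(-217) + k(-128) = -217*(-5 + 2*(-217)) + 3*(-128) = -217*(-5 - 434) - 384 = -217*(-439) - 384 = 95263 - 384 = 94879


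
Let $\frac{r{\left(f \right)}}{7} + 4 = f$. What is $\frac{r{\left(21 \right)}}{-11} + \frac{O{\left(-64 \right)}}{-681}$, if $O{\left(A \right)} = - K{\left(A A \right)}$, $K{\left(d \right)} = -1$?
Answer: $- \frac{81050}{7491} \approx -10.82$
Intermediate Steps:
$r{\left(f \right)} = -28 + 7 f$
$O{\left(A \right)} = 1$ ($O{\left(A \right)} = \left(-1\right) \left(-1\right) = 1$)
$\frac{r{\left(21 \right)}}{-11} + \frac{O{\left(-64 \right)}}{-681} = \frac{-28 + 7 \cdot 21}{-11} + 1 \frac{1}{-681} = \left(-28 + 147\right) \left(- \frac{1}{11}\right) + 1 \left(- \frac{1}{681}\right) = 119 \left(- \frac{1}{11}\right) - \frac{1}{681} = - \frac{119}{11} - \frac{1}{681} = - \frac{81050}{7491}$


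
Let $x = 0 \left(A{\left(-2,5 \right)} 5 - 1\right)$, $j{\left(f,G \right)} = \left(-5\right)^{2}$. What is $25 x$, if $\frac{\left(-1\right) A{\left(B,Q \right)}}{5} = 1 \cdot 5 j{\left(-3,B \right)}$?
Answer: $0$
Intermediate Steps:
$j{\left(f,G \right)} = 25$
$A{\left(B,Q \right)} = -625$ ($A{\left(B,Q \right)} = - 5 \cdot 1 \cdot 5 \cdot 25 = - 5 \cdot 5 \cdot 25 = \left(-5\right) 125 = -625$)
$x = 0$ ($x = 0 \left(\left(-625\right) 5 - 1\right) = 0 \left(-3125 - 1\right) = 0 \left(-3126\right) = 0$)
$25 x = 25 \cdot 0 = 0$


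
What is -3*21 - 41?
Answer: -104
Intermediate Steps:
-3*21 - 41 = -63 - 41 = -104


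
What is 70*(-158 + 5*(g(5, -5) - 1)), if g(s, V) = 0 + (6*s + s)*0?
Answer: -11410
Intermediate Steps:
g(s, V) = 0 (g(s, V) = 0 + (7*s)*0 = 0 + 0 = 0)
70*(-158 + 5*(g(5, -5) - 1)) = 70*(-158 + 5*(0 - 1)) = 70*(-158 + 5*(-1)) = 70*(-158 - 5) = 70*(-163) = -11410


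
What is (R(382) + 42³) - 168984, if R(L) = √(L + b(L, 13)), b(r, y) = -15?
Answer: -94896 + √367 ≈ -94877.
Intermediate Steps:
R(L) = √(-15 + L) (R(L) = √(L - 15) = √(-15 + L))
(R(382) + 42³) - 168984 = (√(-15 + 382) + 42³) - 168984 = (√367 + 74088) - 168984 = (74088 + √367) - 168984 = -94896 + √367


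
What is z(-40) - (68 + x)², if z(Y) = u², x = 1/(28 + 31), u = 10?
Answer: -15756069/3481 ≈ -4526.3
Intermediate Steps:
x = 1/59 ≈ 0.016949
z(Y) = 100 (z(Y) = 10² = 100)
z(-40) - (68 + x)² = 100 - (68 + 1/59)² = 100 - (4013/59)² = 100 - 1*16104169/3481 = 100 - 16104169/3481 = -15756069/3481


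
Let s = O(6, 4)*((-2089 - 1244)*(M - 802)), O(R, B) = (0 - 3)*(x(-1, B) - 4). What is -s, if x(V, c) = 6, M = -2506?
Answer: 66153384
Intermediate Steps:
O(R, B) = -6 (O(R, B) = (0 - 3)*(6 - 4) = -3*2 = -6)
s = -66153384 (s = -6*(-2089 - 1244)*(-2506 - 802) = -(-19998)*(-3308) = -6*11025564 = -66153384)
-s = -1*(-66153384) = 66153384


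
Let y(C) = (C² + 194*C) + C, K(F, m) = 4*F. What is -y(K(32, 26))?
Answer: -41344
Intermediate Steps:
y(C) = C² + 195*C
-y(K(32, 26)) = -4*32*(195 + 4*32) = -128*(195 + 128) = -128*323 = -1*41344 = -41344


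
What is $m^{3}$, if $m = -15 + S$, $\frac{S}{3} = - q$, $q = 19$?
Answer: $-373248$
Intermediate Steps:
$S = -57$ ($S = 3 \left(\left(-1\right) 19\right) = 3 \left(-19\right) = -57$)
$m = -72$ ($m = -15 - 57 = -72$)
$m^{3} = \left(-72\right)^{3} = -373248$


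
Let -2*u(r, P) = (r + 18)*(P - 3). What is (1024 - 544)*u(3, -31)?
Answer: 171360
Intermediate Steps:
u(r, P) = -(-3 + P)*(18 + r)/2 (u(r, P) = -(r + 18)*(P - 3)/2 = -(18 + r)*(-3 + P)/2 = -(-3 + P)*(18 + r)/2)
(1024 - 544)*u(3, -31) = (1024 - 544)*(27 - 9*(-31) + (3/2)*3 - ½*(-31)*3) = 480*(27 + 279 + 9/2 + 93/2) = 480*357 = 171360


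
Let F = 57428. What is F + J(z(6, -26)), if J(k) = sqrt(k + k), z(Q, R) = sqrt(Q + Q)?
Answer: 57428 + 2*3**(1/4) ≈ 57431.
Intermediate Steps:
z(Q, R) = sqrt(2)*sqrt(Q) (z(Q, R) = sqrt(2*Q) = sqrt(2)*sqrt(Q))
J(k) = sqrt(2)*sqrt(k) (J(k) = sqrt(2*k) = sqrt(2)*sqrt(k))
F + J(z(6, -26)) = 57428 + sqrt(2)*sqrt(sqrt(2)*sqrt(6)) = 57428 + sqrt(2)*sqrt(2*sqrt(3)) = 57428 + sqrt(2)*(sqrt(2)*3**(1/4)) = 57428 + 2*3**(1/4)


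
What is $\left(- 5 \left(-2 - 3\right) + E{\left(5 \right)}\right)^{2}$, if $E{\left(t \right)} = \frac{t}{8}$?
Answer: $\frac{42025}{64} \approx 656.64$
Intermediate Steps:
$E{\left(t \right)} = \frac{t}{8}$ ($E{\left(t \right)} = t \frac{1}{8} = \frac{t}{8}$)
$\left(- 5 \left(-2 - 3\right) + E{\left(5 \right)}\right)^{2} = \left(- 5 \left(-2 - 3\right) + \frac{1}{8} \cdot 5\right)^{2} = \left(\left(-5\right) \left(-5\right) + \frac{5}{8}\right)^{2} = \left(25 + \frac{5}{8}\right)^{2} = \left(\frac{205}{8}\right)^{2} = \frac{42025}{64}$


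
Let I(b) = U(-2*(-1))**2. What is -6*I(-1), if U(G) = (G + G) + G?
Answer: -216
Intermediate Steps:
U(G) = 3*G (U(G) = 2*G + G = 3*G)
I(b) = 36 (I(b) = (3*(-2*(-1)))**2 = (3*2)**2 = 6**2 = 36)
-6*I(-1) = -6*36 = -216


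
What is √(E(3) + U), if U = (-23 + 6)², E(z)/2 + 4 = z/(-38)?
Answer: 2*√25346/19 ≈ 16.758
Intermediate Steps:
E(z) = -8 - z/19 (E(z) = -8 + 2*(z/(-38)) = -8 + 2*(-z/38) = -8 - z/19)
U = 289 (U = (-17)² = 289)
√(E(3) + U) = √((-8 - 1/19*3) + 289) = √((-8 - 3/19) + 289) = √(-155/19 + 289) = √(5336/19) = 2*√25346/19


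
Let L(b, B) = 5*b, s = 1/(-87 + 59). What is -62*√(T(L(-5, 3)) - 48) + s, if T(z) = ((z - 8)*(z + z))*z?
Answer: -1/28 - 62*I*√41298 ≈ -0.035714 - 12600.0*I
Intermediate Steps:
s = -1/28 (s = 1/(-28) = -1/28 ≈ -0.035714)
T(z) = 2*z²*(-8 + z) (T(z) = ((-8 + z)*(2*z))*z = (2*z*(-8 + z))*z = 2*z²*(-8 + z))
-62*√(T(L(-5, 3)) - 48) + s = -62*√(2*(5*(-5))²*(-8 + 5*(-5)) - 48) - 1/28 = -62*√(2*(-25)²*(-8 - 25) - 48) - 1/28 = -62*√(2*625*(-33) - 48) - 1/28 = -62*√(-41250 - 48) - 1/28 = -62*I*√41298 - 1/28 = -1/28 - 62*I*√41298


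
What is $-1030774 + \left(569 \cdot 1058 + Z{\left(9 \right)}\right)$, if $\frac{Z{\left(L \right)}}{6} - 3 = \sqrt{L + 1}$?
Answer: $-428754 + 6 \sqrt{10} \approx -4.2874 \cdot 10^{5}$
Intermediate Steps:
$Z{\left(L \right)} = 18 + 6 \sqrt{1 + L}$ ($Z{\left(L \right)} = 18 + 6 \sqrt{L + 1} = 18 + 6 \sqrt{1 + L}$)
$-1030774 + \left(569 \cdot 1058 + Z{\left(9 \right)}\right) = -1030774 + \left(569 \cdot 1058 + \left(18 + 6 \sqrt{1 + 9}\right)\right) = -1030774 + \left(602002 + \left(18 + 6 \sqrt{10}\right)\right) = -1030774 + \left(602020 + 6 \sqrt{10}\right) = -428754 + 6 \sqrt{10}$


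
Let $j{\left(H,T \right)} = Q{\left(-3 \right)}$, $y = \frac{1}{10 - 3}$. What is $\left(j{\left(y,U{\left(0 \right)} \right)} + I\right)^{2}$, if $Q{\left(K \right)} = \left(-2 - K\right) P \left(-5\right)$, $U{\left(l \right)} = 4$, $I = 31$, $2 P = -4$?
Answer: $1681$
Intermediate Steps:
$P = -2$ ($P = \frac{1}{2} \left(-4\right) = -2$)
$y = \frac{1}{7} \approx 0.14286$
$Q{\left(K \right)} = -20 - 10 K$ ($Q{\left(K \right)} = \left(-2 - K\right) \left(-2\right) \left(-5\right) = \left(4 + 2 K\right) \left(-5\right) = -20 - 10 K$)
$j{\left(H,T \right)} = 10$ ($j{\left(H,T \right)} = -20 - -30 = -20 + 30 = 10$)
$\left(j{\left(y,U{\left(0 \right)} \right)} + I\right)^{2} = \left(10 + 31\right)^{2} = 41^{2} = 1681$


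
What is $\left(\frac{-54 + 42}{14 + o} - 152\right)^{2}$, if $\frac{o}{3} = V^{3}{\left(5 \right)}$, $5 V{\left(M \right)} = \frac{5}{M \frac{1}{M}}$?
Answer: $\frac{6739216}{289} \approx 23319.0$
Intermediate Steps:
$V{\left(M \right)} = 1$ ($V{\left(M \right)} = \frac{5 \frac{1}{M \frac{1}{M}}}{5} = \frac{5 \cdot 1^{-1}}{5} = \frac{5 \cdot 1}{5} = \frac{1}{5} \cdot 5 = 1$)
$o = 3$ ($o = 3 \cdot 1^{3} = 3 \cdot 1 = 3$)
$\left(\frac{-54 + 42}{14 + o} - 152\right)^{2} = \left(\frac{-54 + 42}{14 + 3} - 152\right)^{2} = \left(- \frac{12}{17} - 152\right)^{2} = \left(- \frac{2596}{17}\right)^{2} = \frac{6739216}{289}$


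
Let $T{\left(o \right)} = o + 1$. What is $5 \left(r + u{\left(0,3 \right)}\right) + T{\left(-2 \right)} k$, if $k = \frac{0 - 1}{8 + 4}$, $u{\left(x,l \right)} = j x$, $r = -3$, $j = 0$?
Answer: $- \frac{179}{12} \approx -14.917$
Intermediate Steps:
$u{\left(x,l \right)} = 0$ ($u{\left(x,l \right)} = 0 x = 0$)
$k = - \frac{1}{12} \approx -0.083333$
$T{\left(o \right)} = 1 + o$
$5 \left(r + u{\left(0,3 \right)}\right) + T{\left(-2 \right)} k = 5 \left(-3 + 0\right) + \left(1 - 2\right) \left(- \frac{1}{12}\right) = 5 \left(-3\right) - - \frac{1}{12} = -15 + \frac{1}{12} = - \frac{179}{12}$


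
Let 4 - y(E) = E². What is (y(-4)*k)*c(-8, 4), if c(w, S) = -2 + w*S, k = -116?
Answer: -47328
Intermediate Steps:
c(w, S) = -2 + S*w
y(E) = 4 - E²
(y(-4)*k)*c(-8, 4) = ((4 - 1*(-4)²)*(-116))*(-2 + 4*(-8)) = ((4 - 1*16)*(-116))*(-2 - 32) = ((4 - 16)*(-116))*(-34) = -12*(-116)*(-34) = 1392*(-34) = -47328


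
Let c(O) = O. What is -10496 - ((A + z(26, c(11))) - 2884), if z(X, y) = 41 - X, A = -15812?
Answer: 8185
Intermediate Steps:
-10496 - ((A + z(26, c(11))) - 2884) = -10496 - ((-15812 + (41 - 1*26)) - 2884) = -10496 - ((-15812 + (41 - 26)) - 2884) = -10496 - ((-15812 + 15) - 2884) = -10496 - (-15797 - 2884) = -10496 - 1*(-18681) = -10496 + 18681 = 8185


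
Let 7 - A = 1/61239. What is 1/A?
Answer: 61239/428672 ≈ 0.14286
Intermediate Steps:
A = 428672/61239 (A = 7 - 1/61239 = 428672/61239 ≈ 7.0000)
1/A = 1/(428672/61239) = 61239/428672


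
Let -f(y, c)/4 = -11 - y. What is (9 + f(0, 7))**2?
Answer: 2809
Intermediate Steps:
f(y, c) = 44 + 4*y (f(y, c) = -4*(-11 - y) = 44 + 4*y)
(9 + f(0, 7))**2 = (9 + (44 + 4*0))**2 = (9 + (44 + 0))**2 = (9 + 44)**2 = 53**2 = 2809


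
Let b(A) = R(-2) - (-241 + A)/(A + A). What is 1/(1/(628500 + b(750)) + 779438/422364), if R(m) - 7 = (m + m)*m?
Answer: 199096474603362/367416474333529 ≈ 0.54188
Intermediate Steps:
R(m) = 7 + 2*m**2 (R(m) = 7 + (m + m)*m = 7 + (2*m)*m = 7 + 2*m**2)
b(A) = 15 - (-241 + A)/(2*A) (b(A) = (7 + 2*(-2)**2) - (-241 + A)/(A + A) = (7 + 2*4) - (-241 + A)/(2*A) = (7 + 8) - (-241 + A)*1/(2*A) = 15 - (-241 + A)/(2*A))
1/(1/(628500 + b(750)) + 779438/422364) = 1/(1/(628500 + (1/2)*(241 + 29*750)/750) + 779438/422364) = 1/(1/(628500 + (1/2)*(1/750)*(241 + 21750)) + 779438*(1/422364)) = 1/(1/(628500 + (1/2)*(1/750)*21991) + 389719/211182) = 1/(1/(628500 + 21991/1500) + 389719/211182) = 1/(1/(942771991/1500) + 389719/211182) = 1/(1500/942771991 + 389719/211182) = 1/(367416474333529/199096474603362) = 199096474603362/367416474333529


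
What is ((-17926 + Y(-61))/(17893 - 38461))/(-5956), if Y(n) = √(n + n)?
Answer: -8963/61251504 + I*√122/122503008 ≈ -0.00014633 + 9.0164e-8*I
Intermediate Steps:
Y(n) = √2*√n (Y(n) = √(2*n) = √2*√n)
((-17926 + Y(-61))/(17893 - 38461))/(-5956) = ((-17926 + √2*√(-61))/(17893 - 38461))/(-5956) = ((-17926 + √2*(I*√61))/(-20568))*(-1/5956) = ((-17926 + I*√122)*(-1/20568))*(-1/5956) = (8963/10284 - I*√122/20568)*(-1/5956) = -8963/61251504 + I*√122/122503008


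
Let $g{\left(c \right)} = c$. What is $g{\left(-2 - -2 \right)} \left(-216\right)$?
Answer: $0$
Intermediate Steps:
$g{\left(-2 - -2 \right)} \left(-216\right) = \left(-2 - -2\right) \left(-216\right) = \left(-2 + 2\right) \left(-216\right) = 0 \left(-216\right) = 0$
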